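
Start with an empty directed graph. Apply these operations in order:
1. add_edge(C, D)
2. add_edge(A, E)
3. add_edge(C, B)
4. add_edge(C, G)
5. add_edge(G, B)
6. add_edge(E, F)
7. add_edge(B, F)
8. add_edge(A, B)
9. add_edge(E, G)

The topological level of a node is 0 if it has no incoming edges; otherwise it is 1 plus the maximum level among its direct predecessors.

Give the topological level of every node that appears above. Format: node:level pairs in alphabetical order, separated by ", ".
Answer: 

Answer: A:0, B:3, C:0, D:1, E:1, F:4, G:2

Derivation:
Op 1: add_edge(C, D). Edges now: 1
Op 2: add_edge(A, E). Edges now: 2
Op 3: add_edge(C, B). Edges now: 3
Op 4: add_edge(C, G). Edges now: 4
Op 5: add_edge(G, B). Edges now: 5
Op 6: add_edge(E, F). Edges now: 6
Op 7: add_edge(B, F). Edges now: 7
Op 8: add_edge(A, B). Edges now: 8
Op 9: add_edge(E, G). Edges now: 9
Compute levels (Kahn BFS):
  sources (in-degree 0): A, C
  process A: level=0
    A->B: in-degree(B)=2, level(B)>=1
    A->E: in-degree(E)=0, level(E)=1, enqueue
  process C: level=0
    C->B: in-degree(B)=1, level(B)>=1
    C->D: in-degree(D)=0, level(D)=1, enqueue
    C->G: in-degree(G)=1, level(G)>=1
  process E: level=1
    E->F: in-degree(F)=1, level(F)>=2
    E->G: in-degree(G)=0, level(G)=2, enqueue
  process D: level=1
  process G: level=2
    G->B: in-degree(B)=0, level(B)=3, enqueue
  process B: level=3
    B->F: in-degree(F)=0, level(F)=4, enqueue
  process F: level=4
All levels: A:0, B:3, C:0, D:1, E:1, F:4, G:2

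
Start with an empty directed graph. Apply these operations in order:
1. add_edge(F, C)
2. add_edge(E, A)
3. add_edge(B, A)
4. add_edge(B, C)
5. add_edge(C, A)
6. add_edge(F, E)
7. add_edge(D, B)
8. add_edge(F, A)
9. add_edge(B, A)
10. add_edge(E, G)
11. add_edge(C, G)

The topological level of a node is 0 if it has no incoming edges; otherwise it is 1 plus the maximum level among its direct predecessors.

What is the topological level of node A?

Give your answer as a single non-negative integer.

Answer: 3

Derivation:
Op 1: add_edge(F, C). Edges now: 1
Op 2: add_edge(E, A). Edges now: 2
Op 3: add_edge(B, A). Edges now: 3
Op 4: add_edge(B, C). Edges now: 4
Op 5: add_edge(C, A). Edges now: 5
Op 6: add_edge(F, E). Edges now: 6
Op 7: add_edge(D, B). Edges now: 7
Op 8: add_edge(F, A). Edges now: 8
Op 9: add_edge(B, A) (duplicate, no change). Edges now: 8
Op 10: add_edge(E, G). Edges now: 9
Op 11: add_edge(C, G). Edges now: 10
Compute levels (Kahn BFS):
  sources (in-degree 0): D, F
  process D: level=0
    D->B: in-degree(B)=0, level(B)=1, enqueue
  process F: level=0
    F->A: in-degree(A)=3, level(A)>=1
    F->C: in-degree(C)=1, level(C)>=1
    F->E: in-degree(E)=0, level(E)=1, enqueue
  process B: level=1
    B->A: in-degree(A)=2, level(A)>=2
    B->C: in-degree(C)=0, level(C)=2, enqueue
  process E: level=1
    E->A: in-degree(A)=1, level(A)>=2
    E->G: in-degree(G)=1, level(G)>=2
  process C: level=2
    C->A: in-degree(A)=0, level(A)=3, enqueue
    C->G: in-degree(G)=0, level(G)=3, enqueue
  process A: level=3
  process G: level=3
All levels: A:3, B:1, C:2, D:0, E:1, F:0, G:3
level(A) = 3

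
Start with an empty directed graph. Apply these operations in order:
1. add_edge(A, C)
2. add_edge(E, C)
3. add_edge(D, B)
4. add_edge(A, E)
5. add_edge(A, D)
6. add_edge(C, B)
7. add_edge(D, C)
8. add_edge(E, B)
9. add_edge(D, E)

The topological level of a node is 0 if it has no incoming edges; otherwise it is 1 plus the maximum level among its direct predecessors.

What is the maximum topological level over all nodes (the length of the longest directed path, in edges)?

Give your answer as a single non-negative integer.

Answer: 4

Derivation:
Op 1: add_edge(A, C). Edges now: 1
Op 2: add_edge(E, C). Edges now: 2
Op 3: add_edge(D, B). Edges now: 3
Op 4: add_edge(A, E). Edges now: 4
Op 5: add_edge(A, D). Edges now: 5
Op 6: add_edge(C, B). Edges now: 6
Op 7: add_edge(D, C). Edges now: 7
Op 8: add_edge(E, B). Edges now: 8
Op 9: add_edge(D, E). Edges now: 9
Compute levels (Kahn BFS):
  sources (in-degree 0): A
  process A: level=0
    A->C: in-degree(C)=2, level(C)>=1
    A->D: in-degree(D)=0, level(D)=1, enqueue
    A->E: in-degree(E)=1, level(E)>=1
  process D: level=1
    D->B: in-degree(B)=2, level(B)>=2
    D->C: in-degree(C)=1, level(C)>=2
    D->E: in-degree(E)=0, level(E)=2, enqueue
  process E: level=2
    E->B: in-degree(B)=1, level(B)>=3
    E->C: in-degree(C)=0, level(C)=3, enqueue
  process C: level=3
    C->B: in-degree(B)=0, level(B)=4, enqueue
  process B: level=4
All levels: A:0, B:4, C:3, D:1, E:2
max level = 4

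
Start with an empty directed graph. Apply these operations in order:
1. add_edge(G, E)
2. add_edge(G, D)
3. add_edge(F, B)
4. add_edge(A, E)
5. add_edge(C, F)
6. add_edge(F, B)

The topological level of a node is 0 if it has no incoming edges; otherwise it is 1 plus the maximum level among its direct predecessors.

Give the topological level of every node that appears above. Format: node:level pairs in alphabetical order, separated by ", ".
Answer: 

Op 1: add_edge(G, E). Edges now: 1
Op 2: add_edge(G, D). Edges now: 2
Op 3: add_edge(F, B). Edges now: 3
Op 4: add_edge(A, E). Edges now: 4
Op 5: add_edge(C, F). Edges now: 5
Op 6: add_edge(F, B) (duplicate, no change). Edges now: 5
Compute levels (Kahn BFS):
  sources (in-degree 0): A, C, G
  process A: level=0
    A->E: in-degree(E)=1, level(E)>=1
  process C: level=0
    C->F: in-degree(F)=0, level(F)=1, enqueue
  process G: level=0
    G->D: in-degree(D)=0, level(D)=1, enqueue
    G->E: in-degree(E)=0, level(E)=1, enqueue
  process F: level=1
    F->B: in-degree(B)=0, level(B)=2, enqueue
  process D: level=1
  process E: level=1
  process B: level=2
All levels: A:0, B:2, C:0, D:1, E:1, F:1, G:0

Answer: A:0, B:2, C:0, D:1, E:1, F:1, G:0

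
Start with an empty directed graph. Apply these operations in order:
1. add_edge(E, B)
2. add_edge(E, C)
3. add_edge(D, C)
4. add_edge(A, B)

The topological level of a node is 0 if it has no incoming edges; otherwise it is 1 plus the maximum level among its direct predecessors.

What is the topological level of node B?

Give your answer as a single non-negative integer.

Answer: 1

Derivation:
Op 1: add_edge(E, B). Edges now: 1
Op 2: add_edge(E, C). Edges now: 2
Op 3: add_edge(D, C). Edges now: 3
Op 4: add_edge(A, B). Edges now: 4
Compute levels (Kahn BFS):
  sources (in-degree 0): A, D, E
  process A: level=0
    A->B: in-degree(B)=1, level(B)>=1
  process D: level=0
    D->C: in-degree(C)=1, level(C)>=1
  process E: level=0
    E->B: in-degree(B)=0, level(B)=1, enqueue
    E->C: in-degree(C)=0, level(C)=1, enqueue
  process B: level=1
  process C: level=1
All levels: A:0, B:1, C:1, D:0, E:0
level(B) = 1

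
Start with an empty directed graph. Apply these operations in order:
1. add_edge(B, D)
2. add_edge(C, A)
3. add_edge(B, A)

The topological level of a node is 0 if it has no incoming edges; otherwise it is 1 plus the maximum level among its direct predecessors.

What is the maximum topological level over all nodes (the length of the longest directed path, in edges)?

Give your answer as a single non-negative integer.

Answer: 1

Derivation:
Op 1: add_edge(B, D). Edges now: 1
Op 2: add_edge(C, A). Edges now: 2
Op 3: add_edge(B, A). Edges now: 3
Compute levels (Kahn BFS):
  sources (in-degree 0): B, C
  process B: level=0
    B->A: in-degree(A)=1, level(A)>=1
    B->D: in-degree(D)=0, level(D)=1, enqueue
  process C: level=0
    C->A: in-degree(A)=0, level(A)=1, enqueue
  process D: level=1
  process A: level=1
All levels: A:1, B:0, C:0, D:1
max level = 1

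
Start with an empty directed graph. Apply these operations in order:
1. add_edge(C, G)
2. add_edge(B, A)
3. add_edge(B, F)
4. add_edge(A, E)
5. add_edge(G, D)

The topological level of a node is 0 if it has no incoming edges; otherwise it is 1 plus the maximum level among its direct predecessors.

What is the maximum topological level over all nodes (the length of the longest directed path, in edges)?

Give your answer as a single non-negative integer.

Answer: 2

Derivation:
Op 1: add_edge(C, G). Edges now: 1
Op 2: add_edge(B, A). Edges now: 2
Op 3: add_edge(B, F). Edges now: 3
Op 4: add_edge(A, E). Edges now: 4
Op 5: add_edge(G, D). Edges now: 5
Compute levels (Kahn BFS):
  sources (in-degree 0): B, C
  process B: level=0
    B->A: in-degree(A)=0, level(A)=1, enqueue
    B->F: in-degree(F)=0, level(F)=1, enqueue
  process C: level=0
    C->G: in-degree(G)=0, level(G)=1, enqueue
  process A: level=1
    A->E: in-degree(E)=0, level(E)=2, enqueue
  process F: level=1
  process G: level=1
    G->D: in-degree(D)=0, level(D)=2, enqueue
  process E: level=2
  process D: level=2
All levels: A:1, B:0, C:0, D:2, E:2, F:1, G:1
max level = 2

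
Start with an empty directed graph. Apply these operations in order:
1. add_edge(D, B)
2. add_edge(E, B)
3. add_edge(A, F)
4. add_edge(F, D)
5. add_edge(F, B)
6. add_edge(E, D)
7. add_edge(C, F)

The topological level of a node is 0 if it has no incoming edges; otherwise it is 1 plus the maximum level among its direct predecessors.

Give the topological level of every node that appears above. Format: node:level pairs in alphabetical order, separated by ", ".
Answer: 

Answer: A:0, B:3, C:0, D:2, E:0, F:1

Derivation:
Op 1: add_edge(D, B). Edges now: 1
Op 2: add_edge(E, B). Edges now: 2
Op 3: add_edge(A, F). Edges now: 3
Op 4: add_edge(F, D). Edges now: 4
Op 5: add_edge(F, B). Edges now: 5
Op 6: add_edge(E, D). Edges now: 6
Op 7: add_edge(C, F). Edges now: 7
Compute levels (Kahn BFS):
  sources (in-degree 0): A, C, E
  process A: level=0
    A->F: in-degree(F)=1, level(F)>=1
  process C: level=0
    C->F: in-degree(F)=0, level(F)=1, enqueue
  process E: level=0
    E->B: in-degree(B)=2, level(B)>=1
    E->D: in-degree(D)=1, level(D)>=1
  process F: level=1
    F->B: in-degree(B)=1, level(B)>=2
    F->D: in-degree(D)=0, level(D)=2, enqueue
  process D: level=2
    D->B: in-degree(B)=0, level(B)=3, enqueue
  process B: level=3
All levels: A:0, B:3, C:0, D:2, E:0, F:1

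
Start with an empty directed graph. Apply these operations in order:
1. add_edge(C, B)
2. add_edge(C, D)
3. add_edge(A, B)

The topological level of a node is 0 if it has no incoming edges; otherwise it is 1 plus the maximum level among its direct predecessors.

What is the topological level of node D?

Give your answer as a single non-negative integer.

Op 1: add_edge(C, B). Edges now: 1
Op 2: add_edge(C, D). Edges now: 2
Op 3: add_edge(A, B). Edges now: 3
Compute levels (Kahn BFS):
  sources (in-degree 0): A, C
  process A: level=0
    A->B: in-degree(B)=1, level(B)>=1
  process C: level=0
    C->B: in-degree(B)=0, level(B)=1, enqueue
    C->D: in-degree(D)=0, level(D)=1, enqueue
  process B: level=1
  process D: level=1
All levels: A:0, B:1, C:0, D:1
level(D) = 1

Answer: 1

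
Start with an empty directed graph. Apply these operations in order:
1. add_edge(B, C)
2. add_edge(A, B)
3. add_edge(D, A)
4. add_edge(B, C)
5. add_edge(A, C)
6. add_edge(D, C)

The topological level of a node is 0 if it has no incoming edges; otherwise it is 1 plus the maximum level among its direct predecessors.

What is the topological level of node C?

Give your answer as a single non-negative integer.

Op 1: add_edge(B, C). Edges now: 1
Op 2: add_edge(A, B). Edges now: 2
Op 3: add_edge(D, A). Edges now: 3
Op 4: add_edge(B, C) (duplicate, no change). Edges now: 3
Op 5: add_edge(A, C). Edges now: 4
Op 6: add_edge(D, C). Edges now: 5
Compute levels (Kahn BFS):
  sources (in-degree 0): D
  process D: level=0
    D->A: in-degree(A)=0, level(A)=1, enqueue
    D->C: in-degree(C)=2, level(C)>=1
  process A: level=1
    A->B: in-degree(B)=0, level(B)=2, enqueue
    A->C: in-degree(C)=1, level(C)>=2
  process B: level=2
    B->C: in-degree(C)=0, level(C)=3, enqueue
  process C: level=3
All levels: A:1, B:2, C:3, D:0
level(C) = 3

Answer: 3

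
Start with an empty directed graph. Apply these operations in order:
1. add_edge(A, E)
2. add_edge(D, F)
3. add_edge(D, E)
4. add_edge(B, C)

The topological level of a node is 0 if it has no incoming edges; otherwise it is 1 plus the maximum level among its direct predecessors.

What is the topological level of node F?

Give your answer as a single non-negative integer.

Answer: 1

Derivation:
Op 1: add_edge(A, E). Edges now: 1
Op 2: add_edge(D, F). Edges now: 2
Op 3: add_edge(D, E). Edges now: 3
Op 4: add_edge(B, C). Edges now: 4
Compute levels (Kahn BFS):
  sources (in-degree 0): A, B, D
  process A: level=0
    A->E: in-degree(E)=1, level(E)>=1
  process B: level=0
    B->C: in-degree(C)=0, level(C)=1, enqueue
  process D: level=0
    D->E: in-degree(E)=0, level(E)=1, enqueue
    D->F: in-degree(F)=0, level(F)=1, enqueue
  process C: level=1
  process E: level=1
  process F: level=1
All levels: A:0, B:0, C:1, D:0, E:1, F:1
level(F) = 1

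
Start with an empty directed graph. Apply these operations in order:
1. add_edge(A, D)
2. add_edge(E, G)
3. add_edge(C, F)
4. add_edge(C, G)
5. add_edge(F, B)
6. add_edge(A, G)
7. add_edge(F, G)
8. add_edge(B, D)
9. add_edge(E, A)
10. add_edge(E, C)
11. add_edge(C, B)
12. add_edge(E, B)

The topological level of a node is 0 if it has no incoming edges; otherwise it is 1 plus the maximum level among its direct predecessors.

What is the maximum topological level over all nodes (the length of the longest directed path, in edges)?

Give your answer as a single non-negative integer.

Op 1: add_edge(A, D). Edges now: 1
Op 2: add_edge(E, G). Edges now: 2
Op 3: add_edge(C, F). Edges now: 3
Op 4: add_edge(C, G). Edges now: 4
Op 5: add_edge(F, B). Edges now: 5
Op 6: add_edge(A, G). Edges now: 6
Op 7: add_edge(F, G). Edges now: 7
Op 8: add_edge(B, D). Edges now: 8
Op 9: add_edge(E, A). Edges now: 9
Op 10: add_edge(E, C). Edges now: 10
Op 11: add_edge(C, B). Edges now: 11
Op 12: add_edge(E, B). Edges now: 12
Compute levels (Kahn BFS):
  sources (in-degree 0): E
  process E: level=0
    E->A: in-degree(A)=0, level(A)=1, enqueue
    E->B: in-degree(B)=2, level(B)>=1
    E->C: in-degree(C)=0, level(C)=1, enqueue
    E->G: in-degree(G)=3, level(G)>=1
  process A: level=1
    A->D: in-degree(D)=1, level(D)>=2
    A->G: in-degree(G)=2, level(G)>=2
  process C: level=1
    C->B: in-degree(B)=1, level(B)>=2
    C->F: in-degree(F)=0, level(F)=2, enqueue
    C->G: in-degree(G)=1, level(G)>=2
  process F: level=2
    F->B: in-degree(B)=0, level(B)=3, enqueue
    F->G: in-degree(G)=0, level(G)=3, enqueue
  process B: level=3
    B->D: in-degree(D)=0, level(D)=4, enqueue
  process G: level=3
  process D: level=4
All levels: A:1, B:3, C:1, D:4, E:0, F:2, G:3
max level = 4

Answer: 4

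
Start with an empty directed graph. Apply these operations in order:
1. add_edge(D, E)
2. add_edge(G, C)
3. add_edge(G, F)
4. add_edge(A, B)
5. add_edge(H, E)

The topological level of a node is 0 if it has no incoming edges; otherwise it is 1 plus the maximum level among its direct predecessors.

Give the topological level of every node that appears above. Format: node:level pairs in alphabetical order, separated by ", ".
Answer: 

Op 1: add_edge(D, E). Edges now: 1
Op 2: add_edge(G, C). Edges now: 2
Op 3: add_edge(G, F). Edges now: 3
Op 4: add_edge(A, B). Edges now: 4
Op 5: add_edge(H, E). Edges now: 5
Compute levels (Kahn BFS):
  sources (in-degree 0): A, D, G, H
  process A: level=0
    A->B: in-degree(B)=0, level(B)=1, enqueue
  process D: level=0
    D->E: in-degree(E)=1, level(E)>=1
  process G: level=0
    G->C: in-degree(C)=0, level(C)=1, enqueue
    G->F: in-degree(F)=0, level(F)=1, enqueue
  process H: level=0
    H->E: in-degree(E)=0, level(E)=1, enqueue
  process B: level=1
  process C: level=1
  process F: level=1
  process E: level=1
All levels: A:0, B:1, C:1, D:0, E:1, F:1, G:0, H:0

Answer: A:0, B:1, C:1, D:0, E:1, F:1, G:0, H:0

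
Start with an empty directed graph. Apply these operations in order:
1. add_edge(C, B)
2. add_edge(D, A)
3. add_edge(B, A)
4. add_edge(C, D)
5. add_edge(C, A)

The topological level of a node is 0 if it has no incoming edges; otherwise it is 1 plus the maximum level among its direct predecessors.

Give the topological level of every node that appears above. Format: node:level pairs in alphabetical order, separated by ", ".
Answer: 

Answer: A:2, B:1, C:0, D:1

Derivation:
Op 1: add_edge(C, B). Edges now: 1
Op 2: add_edge(D, A). Edges now: 2
Op 3: add_edge(B, A). Edges now: 3
Op 4: add_edge(C, D). Edges now: 4
Op 5: add_edge(C, A). Edges now: 5
Compute levels (Kahn BFS):
  sources (in-degree 0): C
  process C: level=0
    C->A: in-degree(A)=2, level(A)>=1
    C->B: in-degree(B)=0, level(B)=1, enqueue
    C->D: in-degree(D)=0, level(D)=1, enqueue
  process B: level=1
    B->A: in-degree(A)=1, level(A)>=2
  process D: level=1
    D->A: in-degree(A)=0, level(A)=2, enqueue
  process A: level=2
All levels: A:2, B:1, C:0, D:1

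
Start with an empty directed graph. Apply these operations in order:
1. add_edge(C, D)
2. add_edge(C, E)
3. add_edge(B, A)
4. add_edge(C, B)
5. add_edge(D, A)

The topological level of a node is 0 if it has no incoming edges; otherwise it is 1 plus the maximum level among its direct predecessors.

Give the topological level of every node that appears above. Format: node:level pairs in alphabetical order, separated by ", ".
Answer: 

Op 1: add_edge(C, D). Edges now: 1
Op 2: add_edge(C, E). Edges now: 2
Op 3: add_edge(B, A). Edges now: 3
Op 4: add_edge(C, B). Edges now: 4
Op 5: add_edge(D, A). Edges now: 5
Compute levels (Kahn BFS):
  sources (in-degree 0): C
  process C: level=0
    C->B: in-degree(B)=0, level(B)=1, enqueue
    C->D: in-degree(D)=0, level(D)=1, enqueue
    C->E: in-degree(E)=0, level(E)=1, enqueue
  process B: level=1
    B->A: in-degree(A)=1, level(A)>=2
  process D: level=1
    D->A: in-degree(A)=0, level(A)=2, enqueue
  process E: level=1
  process A: level=2
All levels: A:2, B:1, C:0, D:1, E:1

Answer: A:2, B:1, C:0, D:1, E:1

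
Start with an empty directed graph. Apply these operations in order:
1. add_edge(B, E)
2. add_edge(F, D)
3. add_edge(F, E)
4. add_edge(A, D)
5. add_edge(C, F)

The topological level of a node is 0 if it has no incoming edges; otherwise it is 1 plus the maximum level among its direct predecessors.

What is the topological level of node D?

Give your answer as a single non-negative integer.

Answer: 2

Derivation:
Op 1: add_edge(B, E). Edges now: 1
Op 2: add_edge(F, D). Edges now: 2
Op 3: add_edge(F, E). Edges now: 3
Op 4: add_edge(A, D). Edges now: 4
Op 5: add_edge(C, F). Edges now: 5
Compute levels (Kahn BFS):
  sources (in-degree 0): A, B, C
  process A: level=0
    A->D: in-degree(D)=1, level(D)>=1
  process B: level=0
    B->E: in-degree(E)=1, level(E)>=1
  process C: level=0
    C->F: in-degree(F)=0, level(F)=1, enqueue
  process F: level=1
    F->D: in-degree(D)=0, level(D)=2, enqueue
    F->E: in-degree(E)=0, level(E)=2, enqueue
  process D: level=2
  process E: level=2
All levels: A:0, B:0, C:0, D:2, E:2, F:1
level(D) = 2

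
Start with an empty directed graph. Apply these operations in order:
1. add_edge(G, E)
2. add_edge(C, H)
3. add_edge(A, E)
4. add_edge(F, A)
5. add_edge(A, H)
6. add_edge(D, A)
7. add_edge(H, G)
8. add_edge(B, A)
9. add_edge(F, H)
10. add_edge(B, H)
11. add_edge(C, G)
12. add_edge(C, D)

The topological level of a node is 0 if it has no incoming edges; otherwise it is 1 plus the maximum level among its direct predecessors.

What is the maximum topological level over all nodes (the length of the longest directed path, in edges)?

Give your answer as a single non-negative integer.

Answer: 5

Derivation:
Op 1: add_edge(G, E). Edges now: 1
Op 2: add_edge(C, H). Edges now: 2
Op 3: add_edge(A, E). Edges now: 3
Op 4: add_edge(F, A). Edges now: 4
Op 5: add_edge(A, H). Edges now: 5
Op 6: add_edge(D, A). Edges now: 6
Op 7: add_edge(H, G). Edges now: 7
Op 8: add_edge(B, A). Edges now: 8
Op 9: add_edge(F, H). Edges now: 9
Op 10: add_edge(B, H). Edges now: 10
Op 11: add_edge(C, G). Edges now: 11
Op 12: add_edge(C, D). Edges now: 12
Compute levels (Kahn BFS):
  sources (in-degree 0): B, C, F
  process B: level=0
    B->A: in-degree(A)=2, level(A)>=1
    B->H: in-degree(H)=3, level(H)>=1
  process C: level=0
    C->D: in-degree(D)=0, level(D)=1, enqueue
    C->G: in-degree(G)=1, level(G)>=1
    C->H: in-degree(H)=2, level(H)>=1
  process F: level=0
    F->A: in-degree(A)=1, level(A)>=1
    F->H: in-degree(H)=1, level(H)>=1
  process D: level=1
    D->A: in-degree(A)=0, level(A)=2, enqueue
  process A: level=2
    A->E: in-degree(E)=1, level(E)>=3
    A->H: in-degree(H)=0, level(H)=3, enqueue
  process H: level=3
    H->G: in-degree(G)=0, level(G)=4, enqueue
  process G: level=4
    G->E: in-degree(E)=0, level(E)=5, enqueue
  process E: level=5
All levels: A:2, B:0, C:0, D:1, E:5, F:0, G:4, H:3
max level = 5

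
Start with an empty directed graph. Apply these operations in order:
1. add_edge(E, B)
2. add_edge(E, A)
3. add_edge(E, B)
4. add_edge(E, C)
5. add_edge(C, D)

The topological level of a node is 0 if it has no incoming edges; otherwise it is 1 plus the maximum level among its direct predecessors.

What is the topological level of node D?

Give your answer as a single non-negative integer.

Answer: 2

Derivation:
Op 1: add_edge(E, B). Edges now: 1
Op 2: add_edge(E, A). Edges now: 2
Op 3: add_edge(E, B) (duplicate, no change). Edges now: 2
Op 4: add_edge(E, C). Edges now: 3
Op 5: add_edge(C, D). Edges now: 4
Compute levels (Kahn BFS):
  sources (in-degree 0): E
  process E: level=0
    E->A: in-degree(A)=0, level(A)=1, enqueue
    E->B: in-degree(B)=0, level(B)=1, enqueue
    E->C: in-degree(C)=0, level(C)=1, enqueue
  process A: level=1
  process B: level=1
  process C: level=1
    C->D: in-degree(D)=0, level(D)=2, enqueue
  process D: level=2
All levels: A:1, B:1, C:1, D:2, E:0
level(D) = 2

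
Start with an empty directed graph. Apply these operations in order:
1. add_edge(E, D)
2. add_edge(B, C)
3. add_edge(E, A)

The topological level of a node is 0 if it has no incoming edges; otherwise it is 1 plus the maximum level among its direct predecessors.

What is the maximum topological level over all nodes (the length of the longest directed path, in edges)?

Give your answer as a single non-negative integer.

Answer: 1

Derivation:
Op 1: add_edge(E, D). Edges now: 1
Op 2: add_edge(B, C). Edges now: 2
Op 3: add_edge(E, A). Edges now: 3
Compute levels (Kahn BFS):
  sources (in-degree 0): B, E
  process B: level=0
    B->C: in-degree(C)=0, level(C)=1, enqueue
  process E: level=0
    E->A: in-degree(A)=0, level(A)=1, enqueue
    E->D: in-degree(D)=0, level(D)=1, enqueue
  process C: level=1
  process A: level=1
  process D: level=1
All levels: A:1, B:0, C:1, D:1, E:0
max level = 1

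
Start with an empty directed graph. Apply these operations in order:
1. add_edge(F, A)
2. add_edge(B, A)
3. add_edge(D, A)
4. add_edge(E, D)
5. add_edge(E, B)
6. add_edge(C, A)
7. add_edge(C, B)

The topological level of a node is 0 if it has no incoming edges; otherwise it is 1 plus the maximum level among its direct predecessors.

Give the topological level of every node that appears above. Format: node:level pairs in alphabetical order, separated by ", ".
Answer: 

Answer: A:2, B:1, C:0, D:1, E:0, F:0

Derivation:
Op 1: add_edge(F, A). Edges now: 1
Op 2: add_edge(B, A). Edges now: 2
Op 3: add_edge(D, A). Edges now: 3
Op 4: add_edge(E, D). Edges now: 4
Op 5: add_edge(E, B). Edges now: 5
Op 6: add_edge(C, A). Edges now: 6
Op 7: add_edge(C, B). Edges now: 7
Compute levels (Kahn BFS):
  sources (in-degree 0): C, E, F
  process C: level=0
    C->A: in-degree(A)=3, level(A)>=1
    C->B: in-degree(B)=1, level(B)>=1
  process E: level=0
    E->B: in-degree(B)=0, level(B)=1, enqueue
    E->D: in-degree(D)=0, level(D)=1, enqueue
  process F: level=0
    F->A: in-degree(A)=2, level(A)>=1
  process B: level=1
    B->A: in-degree(A)=1, level(A)>=2
  process D: level=1
    D->A: in-degree(A)=0, level(A)=2, enqueue
  process A: level=2
All levels: A:2, B:1, C:0, D:1, E:0, F:0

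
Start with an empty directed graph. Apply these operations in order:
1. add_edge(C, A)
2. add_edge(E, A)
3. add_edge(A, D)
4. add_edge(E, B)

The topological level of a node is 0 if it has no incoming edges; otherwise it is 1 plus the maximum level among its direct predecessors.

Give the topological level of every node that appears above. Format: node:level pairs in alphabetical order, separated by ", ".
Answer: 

Op 1: add_edge(C, A). Edges now: 1
Op 2: add_edge(E, A). Edges now: 2
Op 3: add_edge(A, D). Edges now: 3
Op 4: add_edge(E, B). Edges now: 4
Compute levels (Kahn BFS):
  sources (in-degree 0): C, E
  process C: level=0
    C->A: in-degree(A)=1, level(A)>=1
  process E: level=0
    E->A: in-degree(A)=0, level(A)=1, enqueue
    E->B: in-degree(B)=0, level(B)=1, enqueue
  process A: level=1
    A->D: in-degree(D)=0, level(D)=2, enqueue
  process B: level=1
  process D: level=2
All levels: A:1, B:1, C:0, D:2, E:0

Answer: A:1, B:1, C:0, D:2, E:0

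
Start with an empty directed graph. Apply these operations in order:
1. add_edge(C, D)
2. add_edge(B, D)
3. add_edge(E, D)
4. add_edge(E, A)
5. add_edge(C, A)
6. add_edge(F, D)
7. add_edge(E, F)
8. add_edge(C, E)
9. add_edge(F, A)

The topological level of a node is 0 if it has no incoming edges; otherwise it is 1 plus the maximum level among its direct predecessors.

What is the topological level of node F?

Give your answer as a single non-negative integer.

Op 1: add_edge(C, D). Edges now: 1
Op 2: add_edge(B, D). Edges now: 2
Op 3: add_edge(E, D). Edges now: 3
Op 4: add_edge(E, A). Edges now: 4
Op 5: add_edge(C, A). Edges now: 5
Op 6: add_edge(F, D). Edges now: 6
Op 7: add_edge(E, F). Edges now: 7
Op 8: add_edge(C, E). Edges now: 8
Op 9: add_edge(F, A). Edges now: 9
Compute levels (Kahn BFS):
  sources (in-degree 0): B, C
  process B: level=0
    B->D: in-degree(D)=3, level(D)>=1
  process C: level=0
    C->A: in-degree(A)=2, level(A)>=1
    C->D: in-degree(D)=2, level(D)>=1
    C->E: in-degree(E)=0, level(E)=1, enqueue
  process E: level=1
    E->A: in-degree(A)=1, level(A)>=2
    E->D: in-degree(D)=1, level(D)>=2
    E->F: in-degree(F)=0, level(F)=2, enqueue
  process F: level=2
    F->A: in-degree(A)=0, level(A)=3, enqueue
    F->D: in-degree(D)=0, level(D)=3, enqueue
  process A: level=3
  process D: level=3
All levels: A:3, B:0, C:0, D:3, E:1, F:2
level(F) = 2

Answer: 2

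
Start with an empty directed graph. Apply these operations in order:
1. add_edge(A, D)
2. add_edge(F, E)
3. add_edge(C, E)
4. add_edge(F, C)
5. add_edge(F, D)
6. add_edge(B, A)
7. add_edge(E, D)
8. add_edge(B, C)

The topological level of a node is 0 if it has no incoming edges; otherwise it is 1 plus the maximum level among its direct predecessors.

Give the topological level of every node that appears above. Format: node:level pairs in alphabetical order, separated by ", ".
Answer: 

Op 1: add_edge(A, D). Edges now: 1
Op 2: add_edge(F, E). Edges now: 2
Op 3: add_edge(C, E). Edges now: 3
Op 4: add_edge(F, C). Edges now: 4
Op 5: add_edge(F, D). Edges now: 5
Op 6: add_edge(B, A). Edges now: 6
Op 7: add_edge(E, D). Edges now: 7
Op 8: add_edge(B, C). Edges now: 8
Compute levels (Kahn BFS):
  sources (in-degree 0): B, F
  process B: level=0
    B->A: in-degree(A)=0, level(A)=1, enqueue
    B->C: in-degree(C)=1, level(C)>=1
  process F: level=0
    F->C: in-degree(C)=0, level(C)=1, enqueue
    F->D: in-degree(D)=2, level(D)>=1
    F->E: in-degree(E)=1, level(E)>=1
  process A: level=1
    A->D: in-degree(D)=1, level(D)>=2
  process C: level=1
    C->E: in-degree(E)=0, level(E)=2, enqueue
  process E: level=2
    E->D: in-degree(D)=0, level(D)=3, enqueue
  process D: level=3
All levels: A:1, B:0, C:1, D:3, E:2, F:0

Answer: A:1, B:0, C:1, D:3, E:2, F:0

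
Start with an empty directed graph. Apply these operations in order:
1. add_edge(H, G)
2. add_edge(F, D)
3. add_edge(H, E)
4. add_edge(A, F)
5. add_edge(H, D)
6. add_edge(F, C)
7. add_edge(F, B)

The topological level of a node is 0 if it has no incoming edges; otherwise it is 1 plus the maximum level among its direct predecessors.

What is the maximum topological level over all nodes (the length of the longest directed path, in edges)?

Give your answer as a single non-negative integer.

Answer: 2

Derivation:
Op 1: add_edge(H, G). Edges now: 1
Op 2: add_edge(F, D). Edges now: 2
Op 3: add_edge(H, E). Edges now: 3
Op 4: add_edge(A, F). Edges now: 4
Op 5: add_edge(H, D). Edges now: 5
Op 6: add_edge(F, C). Edges now: 6
Op 7: add_edge(F, B). Edges now: 7
Compute levels (Kahn BFS):
  sources (in-degree 0): A, H
  process A: level=0
    A->F: in-degree(F)=0, level(F)=1, enqueue
  process H: level=0
    H->D: in-degree(D)=1, level(D)>=1
    H->E: in-degree(E)=0, level(E)=1, enqueue
    H->G: in-degree(G)=0, level(G)=1, enqueue
  process F: level=1
    F->B: in-degree(B)=0, level(B)=2, enqueue
    F->C: in-degree(C)=0, level(C)=2, enqueue
    F->D: in-degree(D)=0, level(D)=2, enqueue
  process E: level=1
  process G: level=1
  process B: level=2
  process C: level=2
  process D: level=2
All levels: A:0, B:2, C:2, D:2, E:1, F:1, G:1, H:0
max level = 2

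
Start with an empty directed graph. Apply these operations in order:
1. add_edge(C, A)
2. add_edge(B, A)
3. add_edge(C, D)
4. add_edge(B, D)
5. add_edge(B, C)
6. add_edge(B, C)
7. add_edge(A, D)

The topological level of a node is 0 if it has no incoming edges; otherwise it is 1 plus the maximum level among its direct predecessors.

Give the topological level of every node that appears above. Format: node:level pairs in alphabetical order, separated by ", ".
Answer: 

Answer: A:2, B:0, C:1, D:3

Derivation:
Op 1: add_edge(C, A). Edges now: 1
Op 2: add_edge(B, A). Edges now: 2
Op 3: add_edge(C, D). Edges now: 3
Op 4: add_edge(B, D). Edges now: 4
Op 5: add_edge(B, C). Edges now: 5
Op 6: add_edge(B, C) (duplicate, no change). Edges now: 5
Op 7: add_edge(A, D). Edges now: 6
Compute levels (Kahn BFS):
  sources (in-degree 0): B
  process B: level=0
    B->A: in-degree(A)=1, level(A)>=1
    B->C: in-degree(C)=0, level(C)=1, enqueue
    B->D: in-degree(D)=2, level(D)>=1
  process C: level=1
    C->A: in-degree(A)=0, level(A)=2, enqueue
    C->D: in-degree(D)=1, level(D)>=2
  process A: level=2
    A->D: in-degree(D)=0, level(D)=3, enqueue
  process D: level=3
All levels: A:2, B:0, C:1, D:3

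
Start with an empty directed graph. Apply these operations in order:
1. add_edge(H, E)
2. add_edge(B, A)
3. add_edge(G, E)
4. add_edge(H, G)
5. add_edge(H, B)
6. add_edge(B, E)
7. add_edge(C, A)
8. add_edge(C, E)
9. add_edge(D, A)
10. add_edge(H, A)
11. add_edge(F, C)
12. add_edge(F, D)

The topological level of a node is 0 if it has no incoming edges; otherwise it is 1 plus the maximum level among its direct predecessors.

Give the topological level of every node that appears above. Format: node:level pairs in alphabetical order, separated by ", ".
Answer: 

Answer: A:2, B:1, C:1, D:1, E:2, F:0, G:1, H:0

Derivation:
Op 1: add_edge(H, E). Edges now: 1
Op 2: add_edge(B, A). Edges now: 2
Op 3: add_edge(G, E). Edges now: 3
Op 4: add_edge(H, G). Edges now: 4
Op 5: add_edge(H, B). Edges now: 5
Op 6: add_edge(B, E). Edges now: 6
Op 7: add_edge(C, A). Edges now: 7
Op 8: add_edge(C, E). Edges now: 8
Op 9: add_edge(D, A). Edges now: 9
Op 10: add_edge(H, A). Edges now: 10
Op 11: add_edge(F, C). Edges now: 11
Op 12: add_edge(F, D). Edges now: 12
Compute levels (Kahn BFS):
  sources (in-degree 0): F, H
  process F: level=0
    F->C: in-degree(C)=0, level(C)=1, enqueue
    F->D: in-degree(D)=0, level(D)=1, enqueue
  process H: level=0
    H->A: in-degree(A)=3, level(A)>=1
    H->B: in-degree(B)=0, level(B)=1, enqueue
    H->E: in-degree(E)=3, level(E)>=1
    H->G: in-degree(G)=0, level(G)=1, enqueue
  process C: level=1
    C->A: in-degree(A)=2, level(A)>=2
    C->E: in-degree(E)=2, level(E)>=2
  process D: level=1
    D->A: in-degree(A)=1, level(A)>=2
  process B: level=1
    B->A: in-degree(A)=0, level(A)=2, enqueue
    B->E: in-degree(E)=1, level(E)>=2
  process G: level=1
    G->E: in-degree(E)=0, level(E)=2, enqueue
  process A: level=2
  process E: level=2
All levels: A:2, B:1, C:1, D:1, E:2, F:0, G:1, H:0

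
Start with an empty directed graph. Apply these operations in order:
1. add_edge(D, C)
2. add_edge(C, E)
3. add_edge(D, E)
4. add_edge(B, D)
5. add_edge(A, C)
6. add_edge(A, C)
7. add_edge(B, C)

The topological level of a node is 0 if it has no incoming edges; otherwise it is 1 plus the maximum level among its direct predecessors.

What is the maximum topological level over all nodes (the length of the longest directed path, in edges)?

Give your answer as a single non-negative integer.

Answer: 3

Derivation:
Op 1: add_edge(D, C). Edges now: 1
Op 2: add_edge(C, E). Edges now: 2
Op 3: add_edge(D, E). Edges now: 3
Op 4: add_edge(B, D). Edges now: 4
Op 5: add_edge(A, C). Edges now: 5
Op 6: add_edge(A, C) (duplicate, no change). Edges now: 5
Op 7: add_edge(B, C). Edges now: 6
Compute levels (Kahn BFS):
  sources (in-degree 0): A, B
  process A: level=0
    A->C: in-degree(C)=2, level(C)>=1
  process B: level=0
    B->C: in-degree(C)=1, level(C)>=1
    B->D: in-degree(D)=0, level(D)=1, enqueue
  process D: level=1
    D->C: in-degree(C)=0, level(C)=2, enqueue
    D->E: in-degree(E)=1, level(E)>=2
  process C: level=2
    C->E: in-degree(E)=0, level(E)=3, enqueue
  process E: level=3
All levels: A:0, B:0, C:2, D:1, E:3
max level = 3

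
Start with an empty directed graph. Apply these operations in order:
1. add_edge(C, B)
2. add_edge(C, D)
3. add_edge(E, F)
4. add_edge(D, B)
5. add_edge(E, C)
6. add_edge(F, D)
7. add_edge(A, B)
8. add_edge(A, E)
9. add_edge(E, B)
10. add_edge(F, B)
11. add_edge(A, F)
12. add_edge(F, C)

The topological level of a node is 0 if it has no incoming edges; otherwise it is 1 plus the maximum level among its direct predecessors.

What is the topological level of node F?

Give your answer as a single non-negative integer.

Answer: 2

Derivation:
Op 1: add_edge(C, B). Edges now: 1
Op 2: add_edge(C, D). Edges now: 2
Op 3: add_edge(E, F). Edges now: 3
Op 4: add_edge(D, B). Edges now: 4
Op 5: add_edge(E, C). Edges now: 5
Op 6: add_edge(F, D). Edges now: 6
Op 7: add_edge(A, B). Edges now: 7
Op 8: add_edge(A, E). Edges now: 8
Op 9: add_edge(E, B). Edges now: 9
Op 10: add_edge(F, B). Edges now: 10
Op 11: add_edge(A, F). Edges now: 11
Op 12: add_edge(F, C). Edges now: 12
Compute levels (Kahn BFS):
  sources (in-degree 0): A
  process A: level=0
    A->B: in-degree(B)=4, level(B)>=1
    A->E: in-degree(E)=0, level(E)=1, enqueue
    A->F: in-degree(F)=1, level(F)>=1
  process E: level=1
    E->B: in-degree(B)=3, level(B)>=2
    E->C: in-degree(C)=1, level(C)>=2
    E->F: in-degree(F)=0, level(F)=2, enqueue
  process F: level=2
    F->B: in-degree(B)=2, level(B)>=3
    F->C: in-degree(C)=0, level(C)=3, enqueue
    F->D: in-degree(D)=1, level(D)>=3
  process C: level=3
    C->B: in-degree(B)=1, level(B)>=4
    C->D: in-degree(D)=0, level(D)=4, enqueue
  process D: level=4
    D->B: in-degree(B)=0, level(B)=5, enqueue
  process B: level=5
All levels: A:0, B:5, C:3, D:4, E:1, F:2
level(F) = 2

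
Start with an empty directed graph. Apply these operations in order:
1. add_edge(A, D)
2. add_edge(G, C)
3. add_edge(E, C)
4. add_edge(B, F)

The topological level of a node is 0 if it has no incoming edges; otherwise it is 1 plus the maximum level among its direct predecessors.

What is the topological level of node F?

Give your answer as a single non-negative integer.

Answer: 1

Derivation:
Op 1: add_edge(A, D). Edges now: 1
Op 2: add_edge(G, C). Edges now: 2
Op 3: add_edge(E, C). Edges now: 3
Op 4: add_edge(B, F). Edges now: 4
Compute levels (Kahn BFS):
  sources (in-degree 0): A, B, E, G
  process A: level=0
    A->D: in-degree(D)=0, level(D)=1, enqueue
  process B: level=0
    B->F: in-degree(F)=0, level(F)=1, enqueue
  process E: level=0
    E->C: in-degree(C)=1, level(C)>=1
  process G: level=0
    G->C: in-degree(C)=0, level(C)=1, enqueue
  process D: level=1
  process F: level=1
  process C: level=1
All levels: A:0, B:0, C:1, D:1, E:0, F:1, G:0
level(F) = 1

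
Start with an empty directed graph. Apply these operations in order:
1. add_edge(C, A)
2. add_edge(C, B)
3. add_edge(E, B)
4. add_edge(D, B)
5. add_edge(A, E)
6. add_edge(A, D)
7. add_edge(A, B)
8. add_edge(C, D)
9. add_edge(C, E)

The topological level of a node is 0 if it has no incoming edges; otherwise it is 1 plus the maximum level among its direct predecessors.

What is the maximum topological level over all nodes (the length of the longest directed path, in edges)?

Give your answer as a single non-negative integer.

Answer: 3

Derivation:
Op 1: add_edge(C, A). Edges now: 1
Op 2: add_edge(C, B). Edges now: 2
Op 3: add_edge(E, B). Edges now: 3
Op 4: add_edge(D, B). Edges now: 4
Op 5: add_edge(A, E). Edges now: 5
Op 6: add_edge(A, D). Edges now: 6
Op 7: add_edge(A, B). Edges now: 7
Op 8: add_edge(C, D). Edges now: 8
Op 9: add_edge(C, E). Edges now: 9
Compute levels (Kahn BFS):
  sources (in-degree 0): C
  process C: level=0
    C->A: in-degree(A)=0, level(A)=1, enqueue
    C->B: in-degree(B)=3, level(B)>=1
    C->D: in-degree(D)=1, level(D)>=1
    C->E: in-degree(E)=1, level(E)>=1
  process A: level=1
    A->B: in-degree(B)=2, level(B)>=2
    A->D: in-degree(D)=0, level(D)=2, enqueue
    A->E: in-degree(E)=0, level(E)=2, enqueue
  process D: level=2
    D->B: in-degree(B)=1, level(B)>=3
  process E: level=2
    E->B: in-degree(B)=0, level(B)=3, enqueue
  process B: level=3
All levels: A:1, B:3, C:0, D:2, E:2
max level = 3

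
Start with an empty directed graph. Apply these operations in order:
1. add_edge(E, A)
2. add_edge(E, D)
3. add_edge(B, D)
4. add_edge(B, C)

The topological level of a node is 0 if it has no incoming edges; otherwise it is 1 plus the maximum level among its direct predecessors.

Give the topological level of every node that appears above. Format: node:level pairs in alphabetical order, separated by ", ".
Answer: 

Answer: A:1, B:0, C:1, D:1, E:0

Derivation:
Op 1: add_edge(E, A). Edges now: 1
Op 2: add_edge(E, D). Edges now: 2
Op 3: add_edge(B, D). Edges now: 3
Op 4: add_edge(B, C). Edges now: 4
Compute levels (Kahn BFS):
  sources (in-degree 0): B, E
  process B: level=0
    B->C: in-degree(C)=0, level(C)=1, enqueue
    B->D: in-degree(D)=1, level(D)>=1
  process E: level=0
    E->A: in-degree(A)=0, level(A)=1, enqueue
    E->D: in-degree(D)=0, level(D)=1, enqueue
  process C: level=1
  process A: level=1
  process D: level=1
All levels: A:1, B:0, C:1, D:1, E:0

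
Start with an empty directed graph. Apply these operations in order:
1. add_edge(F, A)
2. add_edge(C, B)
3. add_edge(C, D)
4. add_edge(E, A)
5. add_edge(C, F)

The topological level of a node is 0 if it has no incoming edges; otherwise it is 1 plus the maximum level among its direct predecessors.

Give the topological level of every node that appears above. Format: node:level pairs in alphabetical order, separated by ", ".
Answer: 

Answer: A:2, B:1, C:0, D:1, E:0, F:1

Derivation:
Op 1: add_edge(F, A). Edges now: 1
Op 2: add_edge(C, B). Edges now: 2
Op 3: add_edge(C, D). Edges now: 3
Op 4: add_edge(E, A). Edges now: 4
Op 5: add_edge(C, F). Edges now: 5
Compute levels (Kahn BFS):
  sources (in-degree 0): C, E
  process C: level=0
    C->B: in-degree(B)=0, level(B)=1, enqueue
    C->D: in-degree(D)=0, level(D)=1, enqueue
    C->F: in-degree(F)=0, level(F)=1, enqueue
  process E: level=0
    E->A: in-degree(A)=1, level(A)>=1
  process B: level=1
  process D: level=1
  process F: level=1
    F->A: in-degree(A)=0, level(A)=2, enqueue
  process A: level=2
All levels: A:2, B:1, C:0, D:1, E:0, F:1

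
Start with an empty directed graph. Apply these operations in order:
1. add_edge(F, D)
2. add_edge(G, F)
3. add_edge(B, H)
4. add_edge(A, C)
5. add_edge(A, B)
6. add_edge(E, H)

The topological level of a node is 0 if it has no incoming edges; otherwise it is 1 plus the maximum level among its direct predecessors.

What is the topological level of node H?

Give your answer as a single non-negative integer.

Op 1: add_edge(F, D). Edges now: 1
Op 2: add_edge(G, F). Edges now: 2
Op 3: add_edge(B, H). Edges now: 3
Op 4: add_edge(A, C). Edges now: 4
Op 5: add_edge(A, B). Edges now: 5
Op 6: add_edge(E, H). Edges now: 6
Compute levels (Kahn BFS):
  sources (in-degree 0): A, E, G
  process A: level=0
    A->B: in-degree(B)=0, level(B)=1, enqueue
    A->C: in-degree(C)=0, level(C)=1, enqueue
  process E: level=0
    E->H: in-degree(H)=1, level(H)>=1
  process G: level=0
    G->F: in-degree(F)=0, level(F)=1, enqueue
  process B: level=1
    B->H: in-degree(H)=0, level(H)=2, enqueue
  process C: level=1
  process F: level=1
    F->D: in-degree(D)=0, level(D)=2, enqueue
  process H: level=2
  process D: level=2
All levels: A:0, B:1, C:1, D:2, E:0, F:1, G:0, H:2
level(H) = 2

Answer: 2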